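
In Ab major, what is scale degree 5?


Solution.
Major scale pattern: W-W-H-W-W-W-H (2-2-1-2-2-2-1 semitones)
Starting from Ab:
  Ab + 2 semitones → Bb
  Bb + 2 semitones → C
  C + 1 semitone → Db
  Db + 2 semitones → Eb
  Eb + 2 semitones → F
  F + 2 semitones → G
  G + 1 semitone → Ab
Scale: Ab Bb C Db Eb F G
Degree 5 = Eb


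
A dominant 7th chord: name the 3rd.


Dominant 7th chord = root + major 3rd + perfect 5th + minor 7th
Seventh chords stack in thirds, so the letter names are A-C-E-G
Root: A
Major 3rd above A: C#
Perfect 5th above A: E
Minor 7th above A: G
The 3rd = C#


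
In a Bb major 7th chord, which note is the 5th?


Reasoning:
Major 7th chord = root + major 3rd + perfect 5th + major 7th
Seventh chords stack in thirds, so the letter names are B-D-F-A
Root: Bb
Major 3rd above Bb: D
Perfect 5th above Bb: F
Major 7th above Bb: A
The 5th = F


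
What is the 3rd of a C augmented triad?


Let's work it out.
Augmented triad = root + major 3rd (4 semitones) + augmented 5th (8 semitones)
A triad on C stacks thirds, so the chord tones use letter names C-E-G
Root: C
Major 3rd above C: E
Augmented 5th above C: G#
The 3rd = E


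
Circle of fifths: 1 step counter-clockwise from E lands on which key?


Each counter-clockwise step moves down a perfect 5th (= up a perfect 4th)
From E: E → A
= A


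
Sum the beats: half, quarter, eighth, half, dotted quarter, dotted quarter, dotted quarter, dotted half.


Beat values:
  half = 2 beats
  quarter = 1 beat
  eighth = 0.5 beats
  half = 2 beats
  dotted quarter = 1.5 beats
  dotted quarter = 1.5 beats
  dotted quarter = 1.5 beats
  dotted half = 3 beats
Sum = 2 + 1 + 0.5 + 2 + 1.5 + 1.5 + 1.5 + 3
= 13 beats


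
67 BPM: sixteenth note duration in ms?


Step by step:
One quarter-note beat = 60000 / BPM = 60000 / 67 ms
Sixteenth note = 1/4 × quarter note
Duration = 1/4 × 60000 / 67 = 15000 / 67
= 223.9 ms


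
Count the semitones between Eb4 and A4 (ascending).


Absolute semitone position = octave×12 + chromatic position
Eb4: 4×12 + 3 = 51
A4: 4×12 + 9 = 57
Difference = 57 - 51 = 6
= 6 semitones


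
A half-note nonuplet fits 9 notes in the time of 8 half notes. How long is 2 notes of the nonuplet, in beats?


Solution.
Nonuplet: 9 notes occupy the space of 8 half notes
Space = 8 × 2 = 16 beats
Each nonuplet note = 16 / 9 = 16/9 beats
2 notes = 2 × 16/9 = 32/9
= 32/9 beats


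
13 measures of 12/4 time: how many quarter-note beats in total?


Let's work it out.
Time signature 12/4: the bottom number 4 means the quarter note gets one count
The top number 12 means 12 quarter-note beats per measure
Total = 12 × 13 measures
= 156 quarter-note beats


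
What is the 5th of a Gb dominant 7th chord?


Working:
Dominant 7th chord = root + major 3rd + perfect 5th + minor 7th
Seventh chords stack in thirds, so the letter names are G-B-D-F
Root: Gb
Major 3rd above Gb: Bb
Perfect 5th above Gb: Db
Minor 7th above Gb: Fb
The 5th = Db


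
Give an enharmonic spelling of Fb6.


Let's work it out.
Enharmonic notes sound the same pitch but are spelled with different letter names
Fb and E name the same pitch class
= E6


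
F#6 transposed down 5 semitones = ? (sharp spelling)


F#6: chromatic position 6 in octave 6 → absolute = 6×12 + 6 = 78
Transpose down 5: 78 - 5 = 73
73 = 6×12 + 1 → C# in octave 6
Result = C#6


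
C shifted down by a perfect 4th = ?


Step by step:
perfect 4th: 4 letter names, 5 semitones
Letter: C - 3 → G
Pitch: C - 5 semitones, spelled as a G → G
= G


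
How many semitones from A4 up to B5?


Step by step:
Absolute semitone position = octave×12 + chromatic position
A4: 4×12 + 9 = 57
B5: 5×12 + 11 = 71
Difference = 71 - 57 = 14
= 14 semitones


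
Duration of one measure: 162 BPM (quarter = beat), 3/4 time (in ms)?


Step by step:
Quarter-note beat duration = 60000 / 162 ms
Beats per measure (3/4) = 3
One measure = 3 × 60000 / 162 = 180000 / 162 ms
= 1111.1 ms


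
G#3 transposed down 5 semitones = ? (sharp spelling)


Reasoning:
G#3: chromatic position 8 in octave 3 → absolute = 3×12 + 8 = 44
Transpose down 5: 44 - 5 = 39
39 = 3×12 + 3 → D# in octave 3
Result = D#3


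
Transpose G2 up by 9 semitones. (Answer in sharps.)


Step by step:
G2: chromatic position 7 in octave 2 → absolute = 2×12 + 7 = 31
Transpose up 9: 31 + 9 = 40
40 = 3×12 + 4 → E in octave 3
Result = E3


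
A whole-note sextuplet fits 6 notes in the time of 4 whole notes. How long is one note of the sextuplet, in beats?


Reasoning:
Sextuplet: 6 notes occupy the space of 4 whole notes
Space = 4 × 4 = 16 beats
Each sextuplet note = 16 / 6 = 8/3 beats
= 8/3 beats


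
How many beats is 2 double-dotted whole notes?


Base whole note = 4 beats
Dot 1 adds half the previous value: +2
Dot 2 adds half the previous value: +1
One double-dotted whole = 4 + 2 + 1 = 7
2 of them = 2 × 7 = 14
= 14 beats


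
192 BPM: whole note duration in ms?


One quarter-note beat = 60000 / BPM = 60000 / 192 ms
Whole note = 4 × quarter note
Duration = 4 × 60000 / 192 = 240000 / 192
= 1250.0 ms


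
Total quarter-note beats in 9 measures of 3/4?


Time signature 3/4: the bottom number 4 means the quarter note gets one count
The top number 3 means 3 quarter-note beats per measure
Total = 3 × 9 measures
= 27 quarter-note beats


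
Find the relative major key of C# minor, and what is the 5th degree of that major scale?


Solution.
The relative major shares the key signature and is a minor 3rd above the minor tonic
A minor 3rd above C# is E
→ relative major of C# minor is E major
E major scale: E F# G# A B C# D#
= E major; 5th degree = B


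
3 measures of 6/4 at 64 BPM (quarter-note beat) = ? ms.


Solution.
Quarter-note beat duration = 60000 / 64 ms
Beats per measure (6/4) = 6
One measure = 6 × 60000 / 64 = 360000 / 64 ms
3 measures = 3 × 360000 / 64 = 1080000 / 64
= 16875.0 ms


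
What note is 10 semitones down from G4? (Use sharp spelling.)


Solution.
G4: chromatic position 7 in octave 4 → absolute = 4×12 + 7 = 55
Transpose down 10: 55 - 10 = 45
45 = 3×12 + 9 → A in octave 3
Result = A3


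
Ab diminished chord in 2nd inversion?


Root position: Ab Cb Ebb
2nd inversion: move root and 3rd up an octave
Bass note: Ebb
Notes (bottom to top) = Ebb Ab Cb


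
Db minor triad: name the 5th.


Solution.
Minor triad = root + minor 3rd (3 semitones) + perfect 5th (7 semitones)
A triad on Db stacks thirds, so the chord tones use letter names D-F-A
Root: Db
Minor 3rd above Db: Fb
Perfect 5th above Db: Ab
The 5th = Ab


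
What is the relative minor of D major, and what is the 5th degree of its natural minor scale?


Working:
The relative minor shares the major's key signature and starts on its 6th degree
6th degree = a major 6th above the tonic; a major 6th above D is B
→ relative minor of D major is B minor
B natural minor scale: B C# D E F# G A
= B minor; 5th degree = F#


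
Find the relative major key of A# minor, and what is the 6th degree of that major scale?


The relative major shares the key signature and is a minor 3rd above the minor tonic
A minor 3rd above A# is C#
→ relative major of A# minor is C# major
C# major scale: C# D# E# F# G# A# B#
= C# major; 6th degree = A#


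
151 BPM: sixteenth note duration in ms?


Let's work it out.
One quarter-note beat = 60000 / BPM = 60000 / 151 ms
Sixteenth note = 1/4 × quarter note
Duration = 1/4 × 60000 / 151 = 15000 / 151
= 99.3 ms


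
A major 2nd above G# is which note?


A 2nd spans 2 letter names, so from G we land on A
A major 2nd = 2 semitones above G#
Spell A at that pitch: A#
= A#


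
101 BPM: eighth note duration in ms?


Let's work it out.
One quarter-note beat = 60000 / BPM = 60000 / 101 ms
Eighth note = 1/2 × quarter note
Duration = 1/2 × 60000 / 101 = 30000 / 101
= 297.0 ms


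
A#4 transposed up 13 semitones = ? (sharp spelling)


Reasoning:
A#4: chromatic position 10 in octave 4 → absolute = 4×12 + 10 = 58
Transpose up 13: 58 + 13 = 71
71 = 5×12 + 11 → B in octave 5
Result = B5


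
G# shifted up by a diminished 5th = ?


Let's work it out.
diminished 5th: 5 letter names, 6 semitones
Letter: G + 4 → D
Pitch: G# + 6 semitones, spelled as a D → D
= D


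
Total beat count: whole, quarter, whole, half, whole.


Working:
Beat values:
  whole = 4 beats
  quarter = 1 beat
  whole = 4 beats
  half = 2 beats
  whole = 4 beats
Sum = 4 + 1 + 4 + 2 + 4
= 15 beats


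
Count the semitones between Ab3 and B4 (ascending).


Reasoning:
Absolute semitone position = octave×12 + chromatic position
Ab3: 3×12 + 8 = 44
B4: 4×12 + 11 = 59
Difference = 59 - 44 = 15
= 15 semitones


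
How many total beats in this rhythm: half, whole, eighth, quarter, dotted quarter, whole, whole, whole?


Reasoning:
Beat values:
  half = 2 beats
  whole = 4 beats
  eighth = 0.5 beats
  quarter = 1 beat
  dotted quarter = 1.5 beats
  whole = 4 beats
  whole = 4 beats
  whole = 4 beats
Sum = 2 + 4 + 0.5 + 1 + 1.5 + 4 + 4 + 4
= 21 beats


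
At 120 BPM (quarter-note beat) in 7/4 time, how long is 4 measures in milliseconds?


Let's work it out.
Quarter-note beat duration = 60000 / 120 ms
Beats per measure (7/4) = 7
One measure = 7 × 60000 / 120 = 420000 / 120 ms
4 measures = 4 × 420000 / 120 = 1680000 / 120
= 14000.0 ms


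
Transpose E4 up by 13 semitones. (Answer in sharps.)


Step by step:
E4: chromatic position 4 in octave 4 → absolute = 4×12 + 4 = 52
Transpose up 13: 52 + 13 = 65
65 = 5×12 + 5 → F in octave 5
Result = F5


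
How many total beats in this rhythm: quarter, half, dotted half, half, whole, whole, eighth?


Solution.
Beat values:
  quarter = 1 beat
  half = 2 beats
  dotted half = 3 beats
  half = 2 beats
  whole = 4 beats
  whole = 4 beats
  eighth = 0.5 beats
Sum = 1 + 2 + 3 + 2 + 4 + 4 + 0.5
= 16.5 beats


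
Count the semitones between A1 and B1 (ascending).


Reasoning:
Absolute semitone position = octave×12 + chromatic position
A1: 1×12 + 9 = 21
B1: 1×12 + 11 = 23
Difference = 23 - 21 = 2
= 2 semitones


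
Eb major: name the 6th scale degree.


Let's work it out.
Major scale pattern: W-W-H-W-W-W-H (2-2-1-2-2-2-1 semitones)
Starting from Eb:
  Eb + 2 semitones → F
  F + 2 semitones → G
  G + 1 semitone → Ab
  Ab + 2 semitones → Bb
  Bb + 2 semitones → C
  C + 2 semitones → D
  D + 1 semitone → Eb
Scale: Eb F G Ab Bb C D
Degree 6 = C


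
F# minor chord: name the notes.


Let's work it out.
Minor triad = root + minor 3rd (3 semitones) + perfect 5th (7 semitones)
A triad on F# stacks thirds, so the chord tones use letter names F-A-C
Root: F#
Minor 3rd above F#: A
Perfect 5th above F#: C#
Chord = F# A C#


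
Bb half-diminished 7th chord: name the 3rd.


Working:
Half-diminished 7th chord = root + minor 3rd + diminished 5th + minor 7th
Seventh chords stack in thirds, so the letter names are B-D-F-A
Root: Bb
Minor 3rd above Bb: Db
Diminished 5th above Bb: Fb
Minor 7th above Bb: Ab
The 3rd = Db


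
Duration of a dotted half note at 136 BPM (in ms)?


Solution.
One quarter-note beat = 60000 / BPM = 60000 / 136 ms
Dotted half note = 3 × quarter note
Duration = 3 × 60000 / 136 = 180000 / 136
= 1323.5 ms


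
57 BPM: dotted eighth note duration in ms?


Solution.
One quarter-note beat = 60000 / BPM = 60000 / 57 ms
Dotted eighth note = 3/4 × quarter note
Duration = 3/4 × 60000 / 57 = 45000 / 57
= 789.5 ms


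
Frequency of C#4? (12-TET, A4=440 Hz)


Step by step:
f = 440 × 2^(n/12) where n = semitones from A4
C#4: -8 semitones from A4
f = 440 × 2^(-8/12)
f = 277.18 Hz


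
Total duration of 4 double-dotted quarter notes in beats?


Base quarter note = 1 beat
Dot 1 adds half the previous value: +1/2
Dot 2 adds half the previous value: +1/4
One double-dotted quarter = 1 + 1/2 + 1/4 = 7/4
4 of them = 4 × 7/4 = 7
= 7 beats


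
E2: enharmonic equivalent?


Let's work it out.
Enharmonic notes sound the same pitch but are spelled with different letter names
E and Fb name the same pitch class
= Fb2


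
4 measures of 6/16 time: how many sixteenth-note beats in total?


Time signature 6/16: the bottom number 16 means the sixteenth note gets one count
The top number 6 means 6 sixteenth-note beats per measure
Total = 6 × 4 measures
= 24 sixteenth-note beats


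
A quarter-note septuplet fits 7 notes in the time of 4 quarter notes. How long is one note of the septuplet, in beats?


Step by step:
Septuplet: 7 notes occupy the space of 4 quarter notes
Space = 4 × 1 = 4 beats
Each septuplet note = 4 / 7 = 4/7 beats
= 4/7 beats


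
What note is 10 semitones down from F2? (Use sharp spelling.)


Let's work it out.
F2: chromatic position 5 in octave 2 → absolute = 2×12 + 5 = 29
Transpose down 10: 29 - 10 = 19
19 = 1×12 + 7 → G in octave 1
Result = G1


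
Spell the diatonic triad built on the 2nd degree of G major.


G major scale: G A B C D E F#
Diatonic triad on degree 2 stacks scale notes 2, 4, 6: A C E
A→C = 3 semitones; A→E = 7 semitones → minor triad
= A C E (minor)


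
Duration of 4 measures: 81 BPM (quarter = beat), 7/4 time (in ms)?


Quarter-note beat duration = 60000 / 81 ms
Beats per measure (7/4) = 7
One measure = 7 × 60000 / 81 = 420000 / 81 ms
4 measures = 4 × 420000 / 81 = 1680000 / 81
= 20740.7 ms


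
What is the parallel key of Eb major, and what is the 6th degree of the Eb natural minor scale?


Reasoning:
Parallel keys share the same tonic but differ in mode
Eb major → parallel is Eb minor
Eb natural minor scale: Eb F Gb Ab Bb Cb Db
= Eb minor; 6th degree = Cb


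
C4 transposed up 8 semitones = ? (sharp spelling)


Step by step:
C4: chromatic position 0 in octave 4 → absolute = 4×12 + 0 = 48
Transpose up 8: 48 + 8 = 56
56 = 4×12 + 8 → G# in octave 4
Result = G#4


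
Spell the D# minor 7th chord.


Solution.
Minor 7th chord = root + minor 3rd + perfect 5th + minor 7th
Seventh chords stack in thirds, so the letter names are D-F-A-C
Root: D#
Minor 3rd above D#: F#
Perfect 5th above D#: A#
Minor 7th above D#: C#
Chord = D# F# A# C#


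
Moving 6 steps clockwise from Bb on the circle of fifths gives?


Reasoning:
Each clockwise step on the circle of fifths moves up a perfect 5th
From Bb: Bb → F → C → G → D → A → E
= E


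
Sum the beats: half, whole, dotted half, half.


Beat values:
  half = 2 beats
  whole = 4 beats
  dotted half = 3 beats
  half = 2 beats
Sum = 2 + 4 + 3 + 2
= 11 beats


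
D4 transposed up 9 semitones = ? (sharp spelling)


D4: chromatic position 2 in octave 4 → absolute = 4×12 + 2 = 50
Transpose up 9: 50 + 9 = 59
59 = 4×12 + 11 → B in octave 4
Result = B4


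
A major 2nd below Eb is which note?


Step by step:
A 2nd spans 2 letter names, so from E we land on D
A major 2nd = 2 semitones below Eb
Spell D at that pitch: Db
= Db


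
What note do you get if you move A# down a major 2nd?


Solution.
major 2nd: 2 letter names, 2 semitones
Letter: A - 1 → G
Pitch: A# - 2 semitones, spelled as a G → G#
= G#


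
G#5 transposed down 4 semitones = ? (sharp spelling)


G#5: chromatic position 8 in octave 5 → absolute = 5×12 + 8 = 68
Transpose down 4: 68 - 4 = 64
64 = 5×12 + 4 → E in octave 5
Result = E5


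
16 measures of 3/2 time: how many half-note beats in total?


Step by step:
Time signature 3/2: the bottom number 2 means the half note gets one count
The top number 3 means 3 half-note beats per measure
Total = 3 × 16 measures
= 48 half-note beats


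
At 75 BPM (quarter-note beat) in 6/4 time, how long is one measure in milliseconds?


Step by step:
Quarter-note beat duration = 60000 / 75 ms
Beats per measure (6/4) = 6
One measure = 6 × 60000 / 75 = 360000 / 75 ms
= 4800.0 ms


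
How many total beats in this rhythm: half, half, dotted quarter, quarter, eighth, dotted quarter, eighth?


Reasoning:
Beat values:
  half = 2 beats
  half = 2 beats
  dotted quarter = 1.5 beats
  quarter = 1 beat
  eighth = 0.5 beats
  dotted quarter = 1.5 beats
  eighth = 0.5 beats
Sum = 2 + 2 + 1.5 + 1 + 0.5 + 1.5 + 0.5
= 9 beats


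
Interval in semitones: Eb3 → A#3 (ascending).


Absolute semitone position = octave×12 + chromatic position
Eb3: 3×12 + 3 = 39
A#3: 3×12 + 10 = 46
Difference = 46 - 39 = 7
= 7 semitones


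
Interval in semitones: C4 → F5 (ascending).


Absolute semitone position = octave×12 + chromatic position
C4: 4×12 + 0 = 48
F5: 5×12 + 5 = 65
Difference = 65 - 48 = 17
= 17 semitones


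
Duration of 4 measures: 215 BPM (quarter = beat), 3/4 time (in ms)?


Working:
Quarter-note beat duration = 60000 / 215 ms
Beats per measure (3/4) = 3
One measure = 3 × 60000 / 215 = 180000 / 215 ms
4 measures = 4 × 180000 / 215 = 720000 / 215
= 3348.8 ms


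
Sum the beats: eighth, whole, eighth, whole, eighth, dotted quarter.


Working:
Beat values:
  eighth = 0.5 beats
  whole = 4 beats
  eighth = 0.5 beats
  whole = 4 beats
  eighth = 0.5 beats
  dotted quarter = 1.5 beats
Sum = 0.5 + 4 + 0.5 + 4 + 0.5 + 1.5
= 11 beats


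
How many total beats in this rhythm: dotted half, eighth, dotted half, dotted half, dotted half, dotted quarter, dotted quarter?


Beat values:
  dotted half = 3 beats
  eighth = 0.5 beats
  dotted half = 3 beats
  dotted half = 3 beats
  dotted half = 3 beats
  dotted quarter = 1.5 beats
  dotted quarter = 1.5 beats
Sum = 3 + 0.5 + 3 + 3 + 3 + 1.5 + 1.5
= 15.5 beats


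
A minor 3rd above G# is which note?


Solution.
A 3rd spans 3 letter names, so from G we land on B
A minor 3rd = 3 semitones above G#
Spell B at that pitch: B
= B


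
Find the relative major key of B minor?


Reasoning:
The relative major shares the key signature and is a minor 3rd above the minor tonic
A minor 3rd above B is D
→ relative major of B minor is D major
= D major


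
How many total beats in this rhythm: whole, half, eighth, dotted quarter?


Solution.
Beat values:
  whole = 4 beats
  half = 2 beats
  eighth = 0.5 beats
  dotted quarter = 1.5 beats
Sum = 4 + 2 + 0.5 + 1.5
= 8 beats


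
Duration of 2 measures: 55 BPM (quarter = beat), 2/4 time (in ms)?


Reasoning:
Quarter-note beat duration = 60000 / 55 ms
Beats per measure (2/4) = 2
One measure = 2 × 60000 / 55 = 120000 / 55 ms
2 measures = 2 × 120000 / 55 = 240000 / 55
= 4363.6 ms


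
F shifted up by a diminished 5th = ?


Let's work it out.
diminished 5th: 5 letter names, 6 semitones
Letter: F + 4 → C
Pitch: F + 6 semitones, spelled as a C → Cb
= Cb


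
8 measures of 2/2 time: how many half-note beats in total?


Working:
Time signature 2/2: the bottom number 2 means the half note gets one count
The top number 2 means 2 half-note beats per measure
Total = 2 × 8 measures
= 16 half-note beats


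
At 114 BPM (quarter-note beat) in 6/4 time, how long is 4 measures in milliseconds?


Reasoning:
Quarter-note beat duration = 60000 / 114 ms
Beats per measure (6/4) = 6
One measure = 6 × 60000 / 114 = 360000 / 114 ms
4 measures = 4 × 360000 / 114 = 1440000 / 114
= 12631.6 ms


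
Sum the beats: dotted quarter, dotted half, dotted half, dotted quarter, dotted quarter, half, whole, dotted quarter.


Reasoning:
Beat values:
  dotted quarter = 1.5 beats
  dotted half = 3 beats
  dotted half = 3 beats
  dotted quarter = 1.5 beats
  dotted quarter = 1.5 beats
  half = 2 beats
  whole = 4 beats
  dotted quarter = 1.5 beats
Sum = 1.5 + 3 + 3 + 1.5 + 1.5 + 2 + 4 + 1.5
= 18 beats


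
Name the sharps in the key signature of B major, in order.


Let's work it out.
Sharp major keys follow the circle of fifths: C(0), G(1), D(2), A(3), E(4), B(5), F#(6), C#(7)
B major has 5 sharps
Order of sharps: F# C# G# D# A# E# B# → first 5: F#, C#, G#, D#, A#
= F#, C#, G#, D#, A#


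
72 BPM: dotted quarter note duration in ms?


Solution.
One quarter-note beat = 60000 / BPM = 60000 / 72 ms
Dotted quarter note = 3/2 × quarter note
Duration = 3/2 × 60000 / 72 = 90000 / 72
= 1250.0 ms


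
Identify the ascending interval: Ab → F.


Reasoning:
Letter names: A → F spans 6 letter names → a 6th
Semitones: Ab → F = 9 half-steps
A 6th of 9 semitones is a major 6th
= major 6th


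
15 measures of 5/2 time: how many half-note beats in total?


Working:
Time signature 5/2: the bottom number 2 means the half note gets one count
The top number 5 means 5 half-note beats per measure
Total = 5 × 15 measures
= 75 half-note beats


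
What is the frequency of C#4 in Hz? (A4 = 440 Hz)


Reasoning:
f = 440 × 2^(n/12) where n = semitones from A4
C#4: -8 semitones from A4
f = 440 × 2^(-8/12)
f = 277.18 Hz


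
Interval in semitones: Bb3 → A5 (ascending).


Solution.
Absolute semitone position = octave×12 + chromatic position
Bb3: 3×12 + 10 = 46
A5: 5×12 + 9 = 69
Difference = 69 - 46 = 23
= 23 semitones


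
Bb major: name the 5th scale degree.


Solution.
Major scale pattern: W-W-H-W-W-W-H (2-2-1-2-2-2-1 semitones)
Starting from Bb:
  Bb + 2 semitones → C
  C + 2 semitones → D
  D + 1 semitone → Eb
  Eb + 2 semitones → F
  F + 2 semitones → G
  G + 2 semitones → A
  A + 1 semitone → Bb
Scale: Bb C D Eb F G A
Degree 5 = F


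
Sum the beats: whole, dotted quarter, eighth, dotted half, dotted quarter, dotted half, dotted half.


Step by step:
Beat values:
  whole = 4 beats
  dotted quarter = 1.5 beats
  eighth = 0.5 beats
  dotted half = 3 beats
  dotted quarter = 1.5 beats
  dotted half = 3 beats
  dotted half = 3 beats
Sum = 4 + 1.5 + 0.5 + 3 + 1.5 + 3 + 3
= 16.5 beats


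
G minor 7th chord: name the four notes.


Minor 7th chord = root + minor 3rd + perfect 5th + minor 7th
Seventh chords stack in thirds, so the letter names are G-B-D-F
Root: G
Minor 3rd above G: Bb
Perfect 5th above G: D
Minor 7th above G: F
Chord = G Bb D F


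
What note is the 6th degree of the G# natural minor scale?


Let's work it out.
Natural minor scale pattern: W-H-W-W-H-W-W (2-1-2-2-1-2-2 semitones)
Starting from G#:
  G# + 2 semitones → A#
  A# + 1 semitone → B
  B + 2 semitones → C#
  C# + 2 semitones → D#
  D# + 1 semitone → E
  E + 2 semitones → F#
  F# + 2 semitones → G#
Scale: G# A# B C# D# E F#
Degree 6 = E


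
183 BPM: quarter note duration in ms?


Step by step:
One quarter-note beat = 60000 / BPM = 60000 / 183 ms
Duration = 60000 / 183
= 327.9 ms


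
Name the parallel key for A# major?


Working:
Parallel keys share the same tonic but differ in mode
A# major → parallel is A# minor
= A# minor


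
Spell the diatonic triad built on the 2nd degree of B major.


B major scale: B C# D# E F# G# A#
Diatonic triad on degree 2 stacks scale notes 2, 4, 6: C# E G#
C#→E = 3 semitones; C#→G# = 7 semitones → minor triad
= C# E G# (minor)


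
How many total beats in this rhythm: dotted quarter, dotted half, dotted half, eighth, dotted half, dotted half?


Solution.
Beat values:
  dotted quarter = 1.5 beats
  dotted half = 3 beats
  dotted half = 3 beats
  eighth = 0.5 beats
  dotted half = 3 beats
  dotted half = 3 beats
Sum = 1.5 + 3 + 3 + 0.5 + 3 + 3
= 14 beats


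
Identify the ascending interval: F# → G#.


Let's work it out.
Letter names: F → G spans 2 letter names → a 2nd
Semitones: F# → G# = 2 half-steps
A 2nd of 2 semitones is a major 2nd
= major 2nd


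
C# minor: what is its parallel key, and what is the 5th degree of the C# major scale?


Let's work it out.
Parallel keys share the same tonic but differ in mode
C# minor → parallel is C# major
C# major scale: C# D# E# F# G# A# B#
= C# major; 5th degree = G#


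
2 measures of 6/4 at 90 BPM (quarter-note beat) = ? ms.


Solution.
Quarter-note beat duration = 60000 / 90 ms
Beats per measure (6/4) = 6
One measure = 6 × 60000 / 90 = 360000 / 90 ms
2 measures = 2 × 360000 / 90 = 720000 / 90
= 8000.0 ms


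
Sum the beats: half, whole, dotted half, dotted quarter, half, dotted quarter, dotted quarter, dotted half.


Step by step:
Beat values:
  half = 2 beats
  whole = 4 beats
  dotted half = 3 beats
  dotted quarter = 1.5 beats
  half = 2 beats
  dotted quarter = 1.5 beats
  dotted quarter = 1.5 beats
  dotted half = 3 beats
Sum = 2 + 4 + 3 + 1.5 + 2 + 1.5 + 1.5 + 3
= 18.5 beats


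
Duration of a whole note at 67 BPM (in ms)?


Step by step:
One quarter-note beat = 60000 / BPM = 60000 / 67 ms
Whole note = 4 × quarter note
Duration = 4 × 60000 / 67 = 240000 / 67
= 3582.1 ms


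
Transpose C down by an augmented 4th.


Solution.
augmented 4th: 4 letter names, 6 semitones
Letter: C - 3 → G
Pitch: C - 6 semitones, spelled as a G → Gb
= Gb


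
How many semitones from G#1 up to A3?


Reasoning:
Absolute semitone position = octave×12 + chromatic position
G#1: 1×12 + 8 = 20
A3: 3×12 + 9 = 45
Difference = 45 - 20 = 25
= 25 semitones


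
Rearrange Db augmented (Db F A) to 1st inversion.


Root position: Db F A
1st inversion: move root up an octave
Bass note: F
Notes (bottom to top) = F A Db


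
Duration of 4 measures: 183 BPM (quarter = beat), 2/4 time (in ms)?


Step by step:
Quarter-note beat duration = 60000 / 183 ms
Beats per measure (2/4) = 2
One measure = 2 × 60000 / 183 = 120000 / 183 ms
4 measures = 4 × 120000 / 183 = 480000 / 183
= 2623.0 ms


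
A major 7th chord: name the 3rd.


Major 7th chord = root + major 3rd + perfect 5th + major 7th
Seventh chords stack in thirds, so the letter names are A-C-E-G
Root: A
Major 3rd above A: C#
Perfect 5th above A: E
Major 7th above A: G#
The 3rd = C#


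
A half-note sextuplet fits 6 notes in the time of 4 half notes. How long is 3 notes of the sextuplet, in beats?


Solution.
Sextuplet: 6 notes occupy the space of 4 half notes
Space = 4 × 2 = 8 beats
Each sextuplet note = 8 / 6 = 4/3 beats
3 notes = 3 × 4/3 = 4
= 4 beats


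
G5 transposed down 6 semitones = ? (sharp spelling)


Working:
G5: chromatic position 7 in octave 5 → absolute = 5×12 + 7 = 67
Transpose down 6: 67 - 6 = 61
61 = 5×12 + 1 → C# in octave 5
Result = C#5


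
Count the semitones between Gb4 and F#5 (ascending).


Solution.
Absolute semitone position = octave×12 + chromatic position
Gb4: 4×12 + 6 = 54
F#5: 5×12 + 6 = 66
Difference = 66 - 54 = 12
= 12 semitones


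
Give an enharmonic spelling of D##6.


Enharmonic notes sound the same pitch but are spelled with different letter names
D## and E name the same pitch class
= E6


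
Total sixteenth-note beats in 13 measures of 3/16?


Time signature 3/16: the bottom number 16 means the sixteenth note gets one count
The top number 3 means 3 sixteenth-note beats per measure
Total = 3 × 13 measures
= 39 sixteenth-note beats


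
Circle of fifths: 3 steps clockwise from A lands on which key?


Each clockwise step on the circle of fifths moves up a perfect 5th
From A: A → E → B → F#/Gb
= F#/Gb


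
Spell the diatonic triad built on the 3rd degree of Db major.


Working:
Db major scale: Db Eb F Gb Ab Bb C
Diatonic triad on degree 3 stacks scale notes 3, 5, 7: F Ab C
F→Ab = 3 semitones; F→C = 7 semitones → minor triad
= F Ab C (minor)


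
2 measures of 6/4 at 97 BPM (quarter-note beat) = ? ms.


Reasoning:
Quarter-note beat duration = 60000 / 97 ms
Beats per measure (6/4) = 6
One measure = 6 × 60000 / 97 = 360000 / 97 ms
2 measures = 2 × 360000 / 97 = 720000 / 97
= 7422.7 ms


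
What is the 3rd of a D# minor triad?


Step by step:
Minor triad = root + minor 3rd (3 semitones) + perfect 5th (7 semitones)
A triad on D# stacks thirds, so the chord tones use letter names D-F-A
Root: D#
Minor 3rd above D#: F#
Perfect 5th above D#: A#
The 3rd = F#


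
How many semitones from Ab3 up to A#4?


Absolute semitone position = octave×12 + chromatic position
Ab3: 3×12 + 8 = 44
A#4: 4×12 + 10 = 58
Difference = 58 - 44 = 14
= 14 semitones


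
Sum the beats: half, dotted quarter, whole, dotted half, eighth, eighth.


Let's work it out.
Beat values:
  half = 2 beats
  dotted quarter = 1.5 beats
  whole = 4 beats
  dotted half = 3 beats
  eighth = 0.5 beats
  eighth = 0.5 beats
Sum = 2 + 1.5 + 4 + 3 + 0.5 + 0.5
= 11.5 beats


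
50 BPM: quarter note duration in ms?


Working:
One quarter-note beat = 60000 / BPM = 60000 / 50 ms
Duration = 60000 / 50
= 1200.0 ms


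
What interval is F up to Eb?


Letter names: F → E spans 7 letter names → a 7th
Semitones: F → Eb = 10 half-steps
A 7th of 10 semitones is a minor 7th
= minor 7th


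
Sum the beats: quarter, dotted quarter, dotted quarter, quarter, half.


Beat values:
  quarter = 1 beat
  dotted quarter = 1.5 beats
  dotted quarter = 1.5 beats
  quarter = 1 beat
  half = 2 beats
Sum = 1 + 1.5 + 1.5 + 1 + 2
= 7 beats


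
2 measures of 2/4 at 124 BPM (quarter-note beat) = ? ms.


Solution.
Quarter-note beat duration = 60000 / 124 ms
Beats per measure (2/4) = 2
One measure = 2 × 60000 / 124 = 120000 / 124 ms
2 measures = 2 × 120000 / 124 = 240000 / 124
= 1935.5 ms


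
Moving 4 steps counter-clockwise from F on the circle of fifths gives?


Working:
Each counter-clockwise step moves down a perfect 5th (= up a perfect 4th)
From F: F → Bb → Eb → Ab → Db
= Db


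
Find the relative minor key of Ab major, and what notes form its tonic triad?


The relative minor shares the major's key signature and starts on its 6th degree
6th degree = a major 6th above the tonic; a major 6th above Ab is F
→ relative minor of Ab major is F minor
Tonic triad of F minor = root + minor 3rd + perfect 5th = F Ab C
= F minor; triad = F Ab C


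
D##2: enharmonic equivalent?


Enharmonic notes sound the same pitch but are spelled with different letter names
D## and E name the same pitch class
= E2


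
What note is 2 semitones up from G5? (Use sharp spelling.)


Reasoning:
G5: chromatic position 7 in octave 5 → absolute = 5×12 + 7 = 67
Transpose up 2: 67 + 2 = 69
69 = 5×12 + 9 → A in octave 5
Result = A5


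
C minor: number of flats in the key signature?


Flat minor keys: A(0), D(1), G(2), C(3), F(4), Bb(5), Eb(6), Ab(7)
C minor has 3 flats
Order of flats: Bb Eb Ab Db Gb Cb Fb → first 3: Bb, Eb, Ab
= 3 flats


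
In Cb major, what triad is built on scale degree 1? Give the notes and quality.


Step by step:
Cb major scale: Cb Db Eb Fb Gb Ab Bb
Diatonic triad on degree 1 stacks scale notes 1, 3, 5: Cb Eb Gb
Cb→Eb = 4 semitones; Cb→Gb = 7 semitones → major triad
= Cb Eb Gb (major)


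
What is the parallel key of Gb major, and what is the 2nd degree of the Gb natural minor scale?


Parallel keys share the same tonic but differ in mode
Gb major → parallel is Gb minor
Gb natural minor scale: Gb Ab Bbb Cb Db Ebb Fb
= Gb minor; 2nd degree = Ab


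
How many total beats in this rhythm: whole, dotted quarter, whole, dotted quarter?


Reasoning:
Beat values:
  whole = 4 beats
  dotted quarter = 1.5 beats
  whole = 4 beats
  dotted quarter = 1.5 beats
Sum = 4 + 1.5 + 4 + 1.5
= 11 beats


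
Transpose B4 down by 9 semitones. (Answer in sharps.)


Let's work it out.
B4: chromatic position 11 in octave 4 → absolute = 4×12 + 11 = 59
Transpose down 9: 59 - 9 = 50
50 = 4×12 + 2 → D in octave 4
Result = D4


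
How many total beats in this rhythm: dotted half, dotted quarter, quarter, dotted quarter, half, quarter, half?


Working:
Beat values:
  dotted half = 3 beats
  dotted quarter = 1.5 beats
  quarter = 1 beat
  dotted quarter = 1.5 beats
  half = 2 beats
  quarter = 1 beat
  half = 2 beats
Sum = 3 + 1.5 + 1 + 1.5 + 2 + 1 + 2
= 12 beats


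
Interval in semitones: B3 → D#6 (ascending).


Step by step:
Absolute semitone position = octave×12 + chromatic position
B3: 3×12 + 11 = 47
D#6: 6×12 + 3 = 75
Difference = 75 - 47 = 28
= 28 semitones


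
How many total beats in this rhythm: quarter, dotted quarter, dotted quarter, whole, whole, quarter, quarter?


Reasoning:
Beat values:
  quarter = 1 beat
  dotted quarter = 1.5 beats
  dotted quarter = 1.5 beats
  whole = 4 beats
  whole = 4 beats
  quarter = 1 beat
  quarter = 1 beat
Sum = 1 + 1.5 + 1.5 + 4 + 4 + 1 + 1
= 14 beats


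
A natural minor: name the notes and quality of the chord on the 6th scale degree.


Reasoning:
A natural minor scale: A B C D E F G
Diatonic triad on degree 6 stacks scale notes 6, 1, 3: F A C
F→A = 4 semitones; F→C = 7 semitones → major triad
= F A C (major)


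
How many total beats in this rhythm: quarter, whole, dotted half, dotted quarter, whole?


Step by step:
Beat values:
  quarter = 1 beat
  whole = 4 beats
  dotted half = 3 beats
  dotted quarter = 1.5 beats
  whole = 4 beats
Sum = 1 + 4 + 3 + 1.5 + 4
= 13.5 beats


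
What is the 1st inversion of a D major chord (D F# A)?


Root position: D F# A
1st inversion: move root up an octave
Bass note: F#
Notes (bottom to top) = F# A D


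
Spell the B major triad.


Major triad = root + major 3rd (4 semitones) + perfect 5th (7 semitones)
A triad on B stacks thirds, so the chord tones use letter names B-D-F
Root: B
Major 3rd above B: D#
Perfect 5th above B: F#
Chord = B D# F#


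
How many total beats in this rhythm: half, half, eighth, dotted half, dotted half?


Reasoning:
Beat values:
  half = 2 beats
  half = 2 beats
  eighth = 0.5 beats
  dotted half = 3 beats
  dotted half = 3 beats
Sum = 2 + 2 + 0.5 + 3 + 3
= 10.5 beats


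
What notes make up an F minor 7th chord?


Step by step:
Minor 7th chord = root + minor 3rd + perfect 5th + minor 7th
Seventh chords stack in thirds, so the letter names are F-A-C-E
Root: F
Minor 3rd above F: Ab
Perfect 5th above F: C
Minor 7th above F: Eb
Chord = F Ab C Eb


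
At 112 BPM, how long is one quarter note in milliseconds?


One quarter-note beat = 60000 / BPM = 60000 / 112 ms
Duration = 60000 / 112
= 535.7 ms


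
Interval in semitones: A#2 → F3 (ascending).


Absolute semitone position = octave×12 + chromatic position
A#2: 2×12 + 10 = 34
F3: 3×12 + 5 = 41
Difference = 41 - 34 = 7
= 7 semitones


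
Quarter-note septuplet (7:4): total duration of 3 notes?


Working:
Septuplet: 7 notes occupy the space of 4 quarter notes
Space = 4 × 1 = 4 beats
Each septuplet note = 4 / 7 = 4/7 beats
3 notes = 3 × 4/7 = 12/7
= 12/7 beats


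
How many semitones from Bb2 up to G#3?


Solution.
Absolute semitone position = octave×12 + chromatic position
Bb2: 2×12 + 10 = 34
G#3: 3×12 + 8 = 44
Difference = 44 - 34 = 10
= 10 semitones


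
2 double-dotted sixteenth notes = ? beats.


Base sixteenth note = 1/4 beats
Dot 1 adds half the previous value: +1/8
Dot 2 adds half the previous value: +1/16
One double-dotted sixteenth = 1/4 + 1/8 + 1/16 = 7/16
2 of them = 2 × 7/16 = 7/8
= 7/8 beats


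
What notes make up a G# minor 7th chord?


Let's work it out.
Minor 7th chord = root + minor 3rd + perfect 5th + minor 7th
Seventh chords stack in thirds, so the letter names are G-B-D-F
Root: G#
Minor 3rd above G#: B
Perfect 5th above G#: D#
Minor 7th above G#: F#
Chord = G# B D# F#


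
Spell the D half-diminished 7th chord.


Let's work it out.
Half-diminished 7th chord = root + minor 3rd + diminished 5th + minor 7th
Seventh chords stack in thirds, so the letter names are D-F-A-C
Root: D
Minor 3rd above D: F
Diminished 5th above D: Ab
Minor 7th above D: C
Chord = D F Ab C


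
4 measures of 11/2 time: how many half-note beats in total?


Reasoning:
Time signature 11/2: the bottom number 2 means the half note gets one count
The top number 11 means 11 half-note beats per measure
Total = 11 × 4 measures
= 44 half-note beats


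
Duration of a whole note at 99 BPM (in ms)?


One quarter-note beat = 60000 / BPM = 60000 / 99 ms
Whole note = 4 × quarter note
Duration = 4 × 60000 / 99 = 240000 / 99
= 2424.2 ms


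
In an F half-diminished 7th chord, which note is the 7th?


Let's work it out.
Half-diminished 7th chord = root + minor 3rd + diminished 5th + minor 7th
Seventh chords stack in thirds, so the letter names are F-A-C-E
Root: F
Minor 3rd above F: Ab
Diminished 5th above F: Cb
Minor 7th above F: Eb
The 7th = Eb


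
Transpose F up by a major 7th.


Working:
major 7th: 7 letter names, 11 semitones
Letter: F + 6 → E
Pitch: F + 11 semitones, spelled as an E → E
= E


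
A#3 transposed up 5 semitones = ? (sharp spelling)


Step by step:
A#3: chromatic position 10 in octave 3 → absolute = 3×12 + 10 = 46
Transpose up 5: 46 + 5 = 51
51 = 4×12 + 3 → D# in octave 4
Result = D#4


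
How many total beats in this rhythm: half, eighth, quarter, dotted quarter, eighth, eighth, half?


Beat values:
  half = 2 beats
  eighth = 0.5 beats
  quarter = 1 beat
  dotted quarter = 1.5 beats
  eighth = 0.5 beats
  eighth = 0.5 beats
  half = 2 beats
Sum = 2 + 0.5 + 1 + 1.5 + 0.5 + 0.5 + 2
= 8 beats


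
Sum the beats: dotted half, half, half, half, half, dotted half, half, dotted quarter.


Step by step:
Beat values:
  dotted half = 3 beats
  half = 2 beats
  half = 2 beats
  half = 2 beats
  half = 2 beats
  dotted half = 3 beats
  half = 2 beats
  dotted quarter = 1.5 beats
Sum = 3 + 2 + 2 + 2 + 2 + 3 + 2 + 1.5
= 17.5 beats


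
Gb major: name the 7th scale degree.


Let's work it out.
Major scale pattern: W-W-H-W-W-W-H (2-2-1-2-2-2-1 semitones)
Starting from Gb:
  Gb + 2 semitones → Ab
  Ab + 2 semitones → Bb
  Bb + 1 semitone → Cb
  Cb + 2 semitones → Db
  Db + 2 semitones → Eb
  Eb + 2 semitones → F
  F + 1 semitone → Gb
Scale: Gb Ab Bb Cb Db Eb F
Degree 7 = F


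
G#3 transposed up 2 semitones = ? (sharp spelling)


Working:
G#3: chromatic position 8 in octave 3 → absolute = 3×12 + 8 = 44
Transpose up 2: 44 + 2 = 46
46 = 3×12 + 10 → A# in octave 3
Result = A#3


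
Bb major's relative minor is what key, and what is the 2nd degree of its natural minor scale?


The relative minor shares the major's key signature and starts on its 6th degree
6th degree = a major 6th above the tonic; a major 6th above Bb is G
→ relative minor of Bb major is G minor
G natural minor scale: G A Bb C D Eb F
= G minor; 2nd degree = A


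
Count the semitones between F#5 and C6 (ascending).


Reasoning:
Absolute semitone position = octave×12 + chromatic position
F#5: 5×12 + 6 = 66
C6: 6×12 + 0 = 72
Difference = 72 - 66 = 6
= 6 semitones


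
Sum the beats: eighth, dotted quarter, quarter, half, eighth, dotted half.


Beat values:
  eighth = 0.5 beats
  dotted quarter = 1.5 beats
  quarter = 1 beat
  half = 2 beats
  eighth = 0.5 beats
  dotted half = 3 beats
Sum = 0.5 + 1.5 + 1 + 2 + 0.5 + 3
= 8.5 beats


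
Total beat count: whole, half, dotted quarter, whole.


Solution.
Beat values:
  whole = 4 beats
  half = 2 beats
  dotted quarter = 1.5 beats
  whole = 4 beats
Sum = 4 + 2 + 1.5 + 4
= 11.5 beats


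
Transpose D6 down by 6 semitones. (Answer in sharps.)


D6: chromatic position 2 in octave 6 → absolute = 6×12 + 2 = 74
Transpose down 6: 74 - 6 = 68
68 = 5×12 + 8 → G# in octave 5
Result = G#5


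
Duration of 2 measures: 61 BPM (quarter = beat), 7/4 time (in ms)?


Solution.
Quarter-note beat duration = 60000 / 61 ms
Beats per measure (7/4) = 7
One measure = 7 × 60000 / 61 = 420000 / 61 ms
2 measures = 2 × 420000 / 61 = 840000 / 61
= 13770.5 ms


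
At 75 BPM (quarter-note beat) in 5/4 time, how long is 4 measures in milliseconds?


Reasoning:
Quarter-note beat duration = 60000 / 75 ms
Beats per measure (5/4) = 5
One measure = 5 × 60000 / 75 = 300000 / 75 ms
4 measures = 4 × 300000 / 75 = 1200000 / 75
= 16000.0 ms


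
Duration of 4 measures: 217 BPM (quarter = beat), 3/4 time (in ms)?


Reasoning:
Quarter-note beat duration = 60000 / 217 ms
Beats per measure (3/4) = 3
One measure = 3 × 60000 / 217 = 180000 / 217 ms
4 measures = 4 × 180000 / 217 = 720000 / 217
= 3318.0 ms
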